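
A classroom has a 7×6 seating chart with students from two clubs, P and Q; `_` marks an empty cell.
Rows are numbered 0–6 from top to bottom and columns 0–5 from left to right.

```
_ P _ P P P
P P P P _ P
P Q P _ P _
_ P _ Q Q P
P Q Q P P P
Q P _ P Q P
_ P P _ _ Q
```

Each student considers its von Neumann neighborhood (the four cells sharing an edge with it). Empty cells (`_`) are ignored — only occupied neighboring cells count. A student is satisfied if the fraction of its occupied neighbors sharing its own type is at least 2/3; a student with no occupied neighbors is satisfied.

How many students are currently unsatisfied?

(0,1)P 1/1 ok
(0,3)P 2/2 ok
(0,4)P 2/2 ok
(0,5)P 2/2 ok
(1,0)P 2/2 ok
(1,1)P 3/4 ok
(1,2)P 3/3 ok
(1,3)P 2/2 ok
(1,5)P 1/1 ok
(2,0)P 1/2 unhappy
(2,1)Q 0/4 unhappy
(2,2)P 1/2 unhappy
(2,4)P 0/1 unhappy
(3,1)P 0/2 unhappy
(3,3)Q 1/2 unhappy
(3,4)Q 1/4 unhappy
(3,5)P 1/2 unhappy
(4,0)P 0/2 unhappy
(4,1)Q 1/4 unhappy
(4,2)Q 1/2 unhappy
(4,3)P 2/4 unhappy
(4,4)P 2/4 unhappy
(4,5)P 3/3 ok
(5,0)Q 0/2 unhappy
(5,1)P 1/3 unhappy
(5,3)P 1/2 unhappy
(5,4)Q 0/3 unhappy
(5,5)P 1/3 unhappy
(6,1)P 2/2 ok
(6,2)P 1/1 ok
(6,5)Q 0/1 unhappy
Unsatisfied: (2,0), (2,1), (2,2), (2,4), (3,1), (3,3), (3,4), (3,5), (4,0), (4,1), (4,2), (4,3), (4,4), (5,0), (5,1), (5,3), (5,4), (5,5), (6,5) — 19 in total.

19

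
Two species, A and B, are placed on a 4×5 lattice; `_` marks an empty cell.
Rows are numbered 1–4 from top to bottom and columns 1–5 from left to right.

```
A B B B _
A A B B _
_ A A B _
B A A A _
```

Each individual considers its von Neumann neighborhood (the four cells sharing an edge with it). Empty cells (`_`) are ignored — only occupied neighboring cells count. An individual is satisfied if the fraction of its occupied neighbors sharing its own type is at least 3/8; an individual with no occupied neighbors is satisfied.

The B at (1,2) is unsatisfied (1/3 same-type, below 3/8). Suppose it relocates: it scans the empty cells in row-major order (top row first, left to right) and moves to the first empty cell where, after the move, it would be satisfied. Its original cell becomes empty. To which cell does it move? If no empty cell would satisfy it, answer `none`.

(1,5)

Vacating (1,2). Empty cells in order:
  (1,5): 1/1 same-type → satisfied — stop here.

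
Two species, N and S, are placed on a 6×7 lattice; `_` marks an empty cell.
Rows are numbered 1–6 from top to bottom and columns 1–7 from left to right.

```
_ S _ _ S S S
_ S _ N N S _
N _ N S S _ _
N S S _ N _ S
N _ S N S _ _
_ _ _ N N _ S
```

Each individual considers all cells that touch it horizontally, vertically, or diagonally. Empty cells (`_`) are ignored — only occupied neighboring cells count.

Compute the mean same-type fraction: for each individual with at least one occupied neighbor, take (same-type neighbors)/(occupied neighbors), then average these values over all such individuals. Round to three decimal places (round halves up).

0.488

Row 1: (1,2)S 1/1 · (1,5)S 2/4 · (1,6)S 3/4 · (1,7)S 2/2
Row 2: (2,2)S 1/3 · (2,4)N 2/5 · (2,5)N 1/6 · (2,6)S 4/5
Row 3: (3,1)N 1/3 · (3,3)N 1/5 · (3,4)S 2/6 · (3,5)S 2/5
Row 4: (4,1)N 2/3 · (4,2)S 2/6 · (4,3)S 3/5 · (4,5)N 1/4 · (4,7)S — no occupied neighbors
Row 5: (5,1)N 1/2 · (5,3)S 2/4 · (5,4)N 3/6 · (5,5)S 0/4
Row 6: (6,4)N 2/4 · (6,5)N 2/3 · (6,7)S — no occupied neighbors
Sum over 22 individuals: 1/1 + 2/4 + 3/4 + 2/2 + 1/3 + 2/5 + 1/6 + 4/5 + 1/3 + 1/5 + 2/6 + 2/5 + 2/3 + 2/6 + 3/5 + 1/4 + 1/2 + 2/4 + 3/6 + 0/4 + 2/4 + 2/3 = 161/15; mean = 161/15 ÷ 22 = 161/330 = 0.487878… → 0.488.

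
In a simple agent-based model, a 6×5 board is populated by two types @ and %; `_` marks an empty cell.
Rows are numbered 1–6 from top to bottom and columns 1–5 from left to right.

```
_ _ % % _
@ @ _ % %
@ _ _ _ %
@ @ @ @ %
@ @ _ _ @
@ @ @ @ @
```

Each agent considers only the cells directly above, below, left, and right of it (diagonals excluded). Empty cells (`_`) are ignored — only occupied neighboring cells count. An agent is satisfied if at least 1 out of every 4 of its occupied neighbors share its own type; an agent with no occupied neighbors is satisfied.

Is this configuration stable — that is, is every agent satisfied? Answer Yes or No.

Yes

Row 1: (1,3)% 1/1 satisfied · (1,4)% 2/2 satisfied
Row 2: (2,1)@ 2/2 satisfied · (2,2)@ 1/1 satisfied · (2,4)% 2/2 satisfied · (2,5)% 2/2 satisfied
Row 3: (3,1)@ 2/2 satisfied · (3,5)% 2/2 satisfied
Row 4: (4,1)@ 3/3 satisfied · (4,2)@ 3/3 satisfied · (4,3)@ 2/2 satisfied · (4,4)@ 1/2 satisfied · (4,5)% 1/3 satisfied
Row 5: (5,1)@ 3/3 satisfied · (5,2)@ 3/3 satisfied · (5,5)@ 1/2 satisfied
Row 6: (6,1)@ 2/2 satisfied · (6,2)@ 3/3 satisfied · (6,3)@ 2/2 satisfied · (6,4)@ 2/2 satisfied · (6,5)@ 2/2 satisfied
All meet the threshold, so the configuration is stable.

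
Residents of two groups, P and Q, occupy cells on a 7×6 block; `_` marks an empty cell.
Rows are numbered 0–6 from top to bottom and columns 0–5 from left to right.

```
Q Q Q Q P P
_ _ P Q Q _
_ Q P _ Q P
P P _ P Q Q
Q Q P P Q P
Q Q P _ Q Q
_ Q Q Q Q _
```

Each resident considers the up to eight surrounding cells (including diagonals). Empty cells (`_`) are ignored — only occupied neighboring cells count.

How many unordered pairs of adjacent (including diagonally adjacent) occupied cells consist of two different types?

Scan each occupied cell's neighbors to the right and below (and the two forward diagonals) so each pair is counted once.
From row 0: 7 unlike of 14 pairs (running 7/14).
From row 1: 4 unlike of 8 pairs (running 11/22).
From row 2: 7 unlike of 11 pairs (running 18/33).
From row 3: 9 unlike of 16 pairs (running 27/49).
From row 4: 8 unlike of 18 pairs (running 35/67).
From row 5: 4 unlike of 12 pairs (running 39/79).
From row 6: 0 unlike of 3 pairs (running 39/82).
Total adjacent occupied pairs: 82; unlike-type pairs: 39.

39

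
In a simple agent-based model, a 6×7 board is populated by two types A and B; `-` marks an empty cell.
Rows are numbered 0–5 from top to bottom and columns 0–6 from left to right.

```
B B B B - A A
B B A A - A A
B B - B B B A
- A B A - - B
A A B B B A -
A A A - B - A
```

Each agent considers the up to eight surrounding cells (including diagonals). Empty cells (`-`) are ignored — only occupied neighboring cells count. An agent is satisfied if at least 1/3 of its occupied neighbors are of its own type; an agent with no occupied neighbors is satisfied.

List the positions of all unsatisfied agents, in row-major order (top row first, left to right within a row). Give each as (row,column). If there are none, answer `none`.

Row 0: (0,0)B 3/3 ok · (0,1)B 4/5 ok · (0,2)B 3/5 ok · (0,3)B 1/3 ok · (0,5)A 3/3 ok · (0,6)A 3/3 ok
Row 1: (1,0)B 5/5 ok · (1,1)B 6/7 ok · (1,2)A 1/7 unhappy · (1,3)A 1/5 unhappy · (1,5)A 4/6 ok · (1,6)A 4/5 ok
Row 2: (2,0)B 3/4 ok · (2,1)B 4/6 ok · (2,3)B 2/5 ok · (2,4)B 2/5 ok · (2,5)B 2/5 ok · (2,6)A 2/4 ok
Row 3: (3,1)A 2/6 ok · (3,2)B 4/7 ok · (3,3)A 0/6 unhappy · (3,6)B 1/3 ok
Row 4: (4,0)A 4/4 ok · (4,1)A 5/7 ok · (4,2)B 2/7 unhappy · (4,3)B 4/6 ok · (4,4)B 2/4 ok · (4,5)A 1/4 unhappy
Row 5: (5,0)A 3/3 ok · (5,1)A 4/5 ok · (5,2)A 2/4 ok · (5,4)B 2/3 ok · (5,6)A 1/1 ok

(1,2), (1,3), (3,3), (4,2), (4,5)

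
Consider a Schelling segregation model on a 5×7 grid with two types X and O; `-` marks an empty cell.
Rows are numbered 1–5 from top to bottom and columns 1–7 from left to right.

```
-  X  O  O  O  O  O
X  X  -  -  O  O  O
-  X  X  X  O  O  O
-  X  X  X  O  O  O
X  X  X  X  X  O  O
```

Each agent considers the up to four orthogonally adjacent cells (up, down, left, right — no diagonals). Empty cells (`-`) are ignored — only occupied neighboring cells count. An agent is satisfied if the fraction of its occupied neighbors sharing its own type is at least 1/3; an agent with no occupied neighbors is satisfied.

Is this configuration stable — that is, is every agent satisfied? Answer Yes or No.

Yes

Row 1: (1,2)X 1/2 ✓ · (1,3)O 1/2 ✓ · (1,4)O 2/2 ✓ · (1,5)O 3/3 ✓ · (1,6)O 3/3 ✓ · (1,7)O 2/2 ✓
Row 2: (2,1)X 1/1 ✓ · (2,2)X 3/3 ✓ · (2,5)O 3/3 ✓ · (2,6)O 4/4 ✓ · (2,7)O 3/3 ✓
Row 3: (3,2)X 3/3 ✓ · (3,3)X 3/3 ✓ · (3,4)X 2/3 ✓ · (3,5)O 3/4 ✓ · (3,6)O 4/4 ✓ · (3,7)O 3/3 ✓
Row 4: (4,2)X 3/3 ✓ · (4,3)X 4/4 ✓ · (4,4)X 3/4 ✓ · (4,5)O 2/4 ✓ · (4,6)O 4/4 ✓ · (4,7)O 3/3 ✓
Row 5: (5,1)X 1/1 ✓ · (5,2)X 3/3 ✓ · (5,3)X 3/3 ✓ · (5,4)X 3/3 ✓ · (5,5)X 1/3 ✓ · (5,6)O 2/3 ✓ · (5,7)O 2/2 ✓
All meet the threshold, so the configuration is stable.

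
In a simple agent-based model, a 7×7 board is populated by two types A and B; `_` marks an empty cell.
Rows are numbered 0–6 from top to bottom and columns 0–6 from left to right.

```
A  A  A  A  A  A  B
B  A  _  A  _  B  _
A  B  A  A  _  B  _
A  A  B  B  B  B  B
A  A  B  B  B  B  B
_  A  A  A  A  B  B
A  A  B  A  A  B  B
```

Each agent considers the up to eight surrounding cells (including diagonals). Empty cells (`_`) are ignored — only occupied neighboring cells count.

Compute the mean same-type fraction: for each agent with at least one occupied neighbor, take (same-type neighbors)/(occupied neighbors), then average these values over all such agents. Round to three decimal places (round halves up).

Row 0: (0,0)A 2/3 · (0,1)A 3/4 · (0,2)A 4/4 · (0,3)A 3/3 · (0,4)A 3/4 · (0,5)A 1/3 · (0,6)B 1/2
Row 1: (1,0)B 1/5 · (1,1)A 5/7 · (1,3)A 5/5 · (1,5)B 2/4
Row 2: (2,0)A 3/5 · (2,1)B 2/7 · (2,2)A 4/7 · (2,3)A 2/5 · (2,5)B 4/4
Row 3: (3,0)A 4/5 · (3,1)A 5/8 · (3,2)B 4/8 · (3,3)B 5/7 · (3,4)B 6/7 · (3,5)B 6/6 · (3,6)B 4/4
Row 4: (4,0)A 4/4 · (4,1)A 5/7 · (4,2)B 3/8 · (4,3)B 5/8 · (4,4)B 6/8 · (4,5)B 7/8 · (4,6)B 5/5
Row 5: (5,1)A 5/7 · (5,2)A 5/8 · (5,3)A 4/8 · (5,4)A 3/8 · (5,5)B 6/8 · (5,6)B 5/5
Row 6: (6,0)A 2/2 · (6,1)A 3/4 · (6,2)B 0/5 · (6,3)A 4/5 · (6,4)A 3/5 · (6,5)B 3/5 · (6,6)B 3/3
Sum over 43 agents: 2/3 + 3/4 + 4/4 + 3/3 + 3/4 + 1/3 + 1/2 + 1/5 + 5/7 + 5/5 + 2/4 + 3/5 + 2/7 + 4/7 + 2/5 + 4/4 + 4/5 + 5/8 + 4/8 + 5/7 + 6/7 + 6/6 + 4/4 + 4/4 + 5/7 + 3/8 + 5/8 + 6/8 + 7/8 + 5/5 + 5/7 + 5/8 + 4/8 + 3/8 + 6/8 + 5/5 + 2/2 + 3/4 + 0/5 + 4/5 + 3/5 + 3/5 + 3/3 = 835/28; mean = 835/28 ÷ 43 = 835/1204 = 0.693521… → 0.694.

0.694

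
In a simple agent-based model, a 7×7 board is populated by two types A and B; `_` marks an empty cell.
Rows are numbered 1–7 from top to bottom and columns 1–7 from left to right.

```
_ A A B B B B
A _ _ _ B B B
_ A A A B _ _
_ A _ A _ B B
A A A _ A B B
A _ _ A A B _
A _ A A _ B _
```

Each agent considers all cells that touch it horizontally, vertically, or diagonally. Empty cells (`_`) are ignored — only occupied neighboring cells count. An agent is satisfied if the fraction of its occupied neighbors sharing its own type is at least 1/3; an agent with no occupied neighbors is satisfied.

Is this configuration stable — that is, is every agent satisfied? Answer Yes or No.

Yes

(1,2)A 2/2 ✓
(1,3)A 1/2 ✓
(1,4)B 2/3 ✓
(1,5)B 4/4 ✓
(1,6)B 5/5 ✓
(1,7)B 3/3 ✓
(2,1)A 2/2 ✓
(2,5)B 5/6 ✓
(2,6)B 6/6 ✓
(2,7)B 3/3 ✓
(3,2)A 3/3 ✓
(3,3)A 4/4 ✓
(3,4)A 2/4 ✓
(3,5)B 3/5 ✓
(4,2)A 5/5 ✓
(4,4)A 4/5 ✓
(4,6)B 4/5 ✓
(4,7)B 3/3 ✓
(5,1)A 3/3 ✓
(5,2)A 4/4 ✓
(5,3)A 4/4 ✓
(5,5)A 3/6 ✓
(5,6)B 4/6 ✓
(5,7)B 4/4 ✓
(6,1)A 3/3 ✓
(6,4)A 5/5 ✓
(6,5)A 3/6 ✓
(6,6)B 3/5 ✓
(7,1)A 1/1 ✓
(7,3)A 2/2 ✓
(7,4)A 3/3 ✓
(7,6)B 1/2 ✓
All meet the threshold, so the configuration is stable.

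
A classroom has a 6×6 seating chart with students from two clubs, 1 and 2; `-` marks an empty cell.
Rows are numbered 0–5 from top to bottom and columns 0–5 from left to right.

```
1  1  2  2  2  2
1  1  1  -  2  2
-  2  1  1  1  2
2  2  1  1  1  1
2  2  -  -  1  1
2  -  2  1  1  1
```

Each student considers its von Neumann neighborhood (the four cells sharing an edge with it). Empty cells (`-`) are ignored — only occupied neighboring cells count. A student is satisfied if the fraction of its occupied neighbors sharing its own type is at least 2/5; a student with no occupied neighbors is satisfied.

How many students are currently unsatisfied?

4

Row 0: (0,0)1 2/2 satisfied · (0,1)1 2/3 satisfied · (0,2)2 1/3 not · (0,3)2 2/2 satisfied · (0,4)2 3/3 satisfied · (0,5)2 2/2 satisfied
Row 1: (1,0)1 2/2 satisfied · (1,1)1 3/4 satisfied · (1,2)1 2/3 satisfied · (1,4)2 2/3 satisfied · (1,5)2 3/3 satisfied
Row 2: (2,1)2 1/3 not · (2,2)1 3/4 satisfied · (2,3)1 3/3 satisfied · (2,4)1 2/4 satisfied · (2,5)2 1/3 not
Row 3: (3,0)2 2/2 satisfied · (3,1)2 3/4 satisfied · (3,2)1 2/3 satisfied · (3,3)1 3/3 satisfied · (3,4)1 4/4 satisfied · (3,5)1 2/3 satisfied
Row 4: (4,0)2 3/3 satisfied · (4,1)2 2/2 satisfied · (4,4)1 3/3 satisfied · (4,5)1 3/3 satisfied
Row 5: (5,0)2 1/1 satisfied · (5,2)2 0/1 not · (5,3)1 1/2 satisfied · (5,4)1 3/3 satisfied · (5,5)1 2/2 satisfied
Unsatisfied: (0,2), (2,1), (2,5), (5,2) — 4 in total.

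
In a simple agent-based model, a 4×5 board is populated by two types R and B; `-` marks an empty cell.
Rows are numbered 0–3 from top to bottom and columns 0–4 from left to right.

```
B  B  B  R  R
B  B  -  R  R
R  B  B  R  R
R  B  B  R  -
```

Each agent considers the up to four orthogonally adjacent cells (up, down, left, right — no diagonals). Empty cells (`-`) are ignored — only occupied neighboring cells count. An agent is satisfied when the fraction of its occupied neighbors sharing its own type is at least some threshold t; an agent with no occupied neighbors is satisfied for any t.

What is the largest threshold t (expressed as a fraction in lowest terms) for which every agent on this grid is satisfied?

Row 0: (0,0)B 2/2 · (0,1)B 3/3 · (0,2)B 1/2 · (0,3)R 2/3 · (0,4)R 2/2
Row 1: (1,0)B 2/3 · (1,1)B 3/3 · (1,3)R 3/3 · (1,4)R 3/3
Row 2: (2,0)R 1/3 · (2,1)B 3/4 · (2,2)B 2/3 · (2,3)R 3/4 · (2,4)R 2/2
Row 3: (3,0)R 1/2 · (3,1)B 2/3 · (3,2)B 2/3 · (3,3)R 1/2
The smallest same-type fraction is 1/3 at (2,0), which reduces to 1/3. Any threshold above that leaves this agent unsatisfied.

1/3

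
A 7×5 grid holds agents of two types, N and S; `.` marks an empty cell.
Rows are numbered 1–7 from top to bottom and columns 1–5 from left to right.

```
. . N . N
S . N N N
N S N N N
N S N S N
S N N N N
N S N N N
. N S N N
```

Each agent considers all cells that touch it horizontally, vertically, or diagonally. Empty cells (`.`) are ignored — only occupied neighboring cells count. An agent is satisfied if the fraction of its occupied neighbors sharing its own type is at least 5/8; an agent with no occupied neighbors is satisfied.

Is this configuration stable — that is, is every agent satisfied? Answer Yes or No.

No

(1,3)N 2/2 satisfied
(1,5)N 2/2 satisfied
(2,1)S 1/2 not
(2,3)N 4/5 satisfied
(2,4)N 7/7 satisfied
(2,5)N 4/4 satisfied
(3,1)N 1/4 not
(3,2)S 2/7 not
(3,3)N 4/7 not
(3,4)N 7/8 satisfied
(3,5)N 4/5 satisfied
(4,1)N 2/5 not
(4,2)S 2/8 not
(4,3)N 5/8 satisfied
(4,4)S 0/8 not
(4,5)N 4/5 satisfied
(5,1)S 2/5 not
(5,2)N 5/8 satisfied
(5,3)N 5/8 satisfied
(5,4)N 7/8 satisfied
(5,5)N 4/5 satisfied
(6,1)N 2/4 not
(6,2)S 2/7 not
(6,3)N 6/8 satisfied
(6,4)N 7/8 satisfied
(6,5)N 5/5 satisfied
(7,2)N 2/4 not
(7,3)S 1/5 not
(7,4)N 4/5 satisfied
(7,5)N 3/3 satisfied
For instance (2,1) has only 1/2 same-type neighbors, below 5/8.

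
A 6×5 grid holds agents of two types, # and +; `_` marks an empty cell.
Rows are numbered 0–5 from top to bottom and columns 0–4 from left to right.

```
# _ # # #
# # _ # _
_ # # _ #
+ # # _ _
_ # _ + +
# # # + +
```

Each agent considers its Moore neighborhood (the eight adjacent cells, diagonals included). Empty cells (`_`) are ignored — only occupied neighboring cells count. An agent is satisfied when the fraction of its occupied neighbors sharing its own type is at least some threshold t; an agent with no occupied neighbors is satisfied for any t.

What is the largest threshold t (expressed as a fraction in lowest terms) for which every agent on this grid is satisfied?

(0,0)# 2/2
(0,2)# 3/3
(0,3)# 3/3
(0,4)# 2/2
(1,0)# 3/3
(1,1)# 5/5
(1,3)# 5/5
(2,1)# 5/6
(2,2)# 5/5
(2,4)# 1/1
(3,0)+ 0/3
(3,1)# 4/5
(3,2)# 4/5
(4,1)# 5/6
(4,3)+ 3/5
(4,4)+ 3/3
(5,0)# 2/2
(5,1)# 3/3
(5,2)# 2/4
(5,3)+ 3/4
(5,4)+ 3/3
The smallest same-type fraction is 0/3 at (3,0), which reduces to 0/1. Any threshold above that leaves this agent unsatisfied.

0/1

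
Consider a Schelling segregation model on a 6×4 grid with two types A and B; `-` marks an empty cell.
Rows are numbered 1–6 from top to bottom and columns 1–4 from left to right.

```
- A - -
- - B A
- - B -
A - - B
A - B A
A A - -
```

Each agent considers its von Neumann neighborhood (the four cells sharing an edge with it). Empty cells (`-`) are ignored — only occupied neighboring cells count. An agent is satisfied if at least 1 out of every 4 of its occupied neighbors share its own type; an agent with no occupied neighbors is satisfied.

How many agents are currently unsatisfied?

4

Row 1: (1,2)A 0/0 ✓
Row 2: (2,3)B 1/2 ✓ · (2,4)A 0/1 ✗
Row 3: (3,3)B 1/1 ✓
Row 4: (4,1)A 1/1 ✓ · (4,4)B 0/1 ✗
Row 5: (5,1)A 2/2 ✓ · (5,3)B 0/1 ✗ · (5,4)A 0/2 ✗
Row 6: (6,1)A 2/2 ✓ · (6,2)A 1/1 ✓
Unsatisfied: (2,4), (4,4), (5,3), (5,4) — 4 in total.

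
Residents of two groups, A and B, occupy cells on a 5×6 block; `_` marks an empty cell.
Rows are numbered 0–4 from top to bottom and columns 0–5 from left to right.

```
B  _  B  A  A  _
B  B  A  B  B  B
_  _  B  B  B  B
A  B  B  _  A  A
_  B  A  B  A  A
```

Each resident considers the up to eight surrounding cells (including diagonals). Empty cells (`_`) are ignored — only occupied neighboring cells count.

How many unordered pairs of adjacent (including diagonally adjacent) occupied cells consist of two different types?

24

Scan each occupied cell's neighbors to the right and below (and the two forward diagonals) so each pair is counted once.
From row 0: 7 unlike of 13 pairs (running 7/13).
From row 1: 4 unlike of 16 pairs (running 11/29).
From row 2: 5 unlike of 11 pairs (running 16/40).
From row 3: 5 unlike of 14 pairs (running 21/54).
From row 4: 3 unlike of 4 pairs (running 24/58).
Total adjacent occupied pairs: 58; unlike-type pairs: 24.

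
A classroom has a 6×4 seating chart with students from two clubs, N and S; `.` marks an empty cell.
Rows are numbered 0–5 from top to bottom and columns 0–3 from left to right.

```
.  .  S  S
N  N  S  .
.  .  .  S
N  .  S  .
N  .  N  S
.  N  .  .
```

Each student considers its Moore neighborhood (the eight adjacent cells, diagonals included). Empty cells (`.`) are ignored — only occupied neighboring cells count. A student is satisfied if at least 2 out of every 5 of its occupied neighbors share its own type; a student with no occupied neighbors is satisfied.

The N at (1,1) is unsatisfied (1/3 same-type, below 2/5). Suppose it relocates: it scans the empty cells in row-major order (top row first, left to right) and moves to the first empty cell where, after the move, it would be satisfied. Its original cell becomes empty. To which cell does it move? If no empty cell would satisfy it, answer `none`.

Vacating (1,1). Empty cells in order:
  (0,0): 1/1 same-type → satisfied — stop here.

(0,0)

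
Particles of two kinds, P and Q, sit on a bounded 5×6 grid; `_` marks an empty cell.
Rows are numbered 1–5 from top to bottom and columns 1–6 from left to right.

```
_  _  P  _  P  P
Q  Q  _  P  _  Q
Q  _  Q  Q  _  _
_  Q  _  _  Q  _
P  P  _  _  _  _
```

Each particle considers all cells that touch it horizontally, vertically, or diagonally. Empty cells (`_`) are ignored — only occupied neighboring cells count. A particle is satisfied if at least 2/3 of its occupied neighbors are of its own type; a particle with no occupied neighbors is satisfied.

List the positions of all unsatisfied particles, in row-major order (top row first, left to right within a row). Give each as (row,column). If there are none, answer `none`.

Row 1: (1,3)P 1/2 not · (1,5)P 2/3 satisfied · (1,6)P 1/2 not
Row 2: (2,1)Q 2/2 satisfied · (2,2)Q 3/4 satisfied · (2,4)P 2/4 not · (2,6)Q 0/2 not
Row 3: (3,1)Q 3/3 satisfied · (3,3)Q 3/4 satisfied · (3,4)Q 2/3 satisfied
Row 4: (4,2)Q 2/4 not · (4,5)Q 1/1 satisfied
Row 5: (5,1)P 1/2 not · (5,2)P 1/2 not

(1,3), (1,6), (2,4), (2,6), (4,2), (5,1), (5,2)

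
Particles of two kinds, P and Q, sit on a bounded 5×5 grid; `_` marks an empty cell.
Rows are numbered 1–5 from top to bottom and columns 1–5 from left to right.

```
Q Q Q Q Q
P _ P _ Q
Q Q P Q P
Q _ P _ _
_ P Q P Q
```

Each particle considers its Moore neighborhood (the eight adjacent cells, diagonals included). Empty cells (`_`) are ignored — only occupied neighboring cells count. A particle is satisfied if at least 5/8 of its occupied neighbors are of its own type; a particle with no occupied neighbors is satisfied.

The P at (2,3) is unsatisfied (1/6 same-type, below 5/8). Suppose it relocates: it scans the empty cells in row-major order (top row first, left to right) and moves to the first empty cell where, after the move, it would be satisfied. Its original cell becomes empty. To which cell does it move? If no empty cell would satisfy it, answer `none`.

Vacating (2,3). Empty cells in order:
  (2,2): 2/7 same-type → still unsatisfied.
  (2,4): 2/7 same-type → still unsatisfied.
  (4,2): 3/7 same-type → still unsatisfied.
  (4,4): 4/7 same-type → still unsatisfied.
  (4,5): 2/4 same-type → still unsatisfied.
  (5,1): 1/2 same-type → still unsatisfied.

none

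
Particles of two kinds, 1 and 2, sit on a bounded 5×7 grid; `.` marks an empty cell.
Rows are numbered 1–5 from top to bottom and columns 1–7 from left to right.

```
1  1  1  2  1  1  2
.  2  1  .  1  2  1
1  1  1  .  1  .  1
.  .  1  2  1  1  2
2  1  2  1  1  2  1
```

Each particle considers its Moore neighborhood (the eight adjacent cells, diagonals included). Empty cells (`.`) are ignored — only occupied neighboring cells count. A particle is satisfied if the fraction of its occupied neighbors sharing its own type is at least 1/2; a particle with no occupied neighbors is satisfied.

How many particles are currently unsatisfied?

11

(1,1)1 1/2 ✓
(1,2)1 3/4 ✓
(1,3)1 2/4 ✓
(1,4)2 0/4 ✗
(1,5)1 2/4 ✓
(1,6)1 3/5 ✓
(1,7)2 1/3 ✗
(2,2)2 0/7 ✗
(2,3)1 4/6 ✓
(2,5)1 3/5 ✓
(2,6)2 1/7 ✗
(2,7)1 2/4 ✓
(3,1)1 1/2 ✓
(3,2)1 4/5 ✓
(3,3)1 3/5 ✓
(3,5)1 3/5 ✓
(3,7)1 2/4 ✓
(4,3)1 4/6 ✓
(4,4)2 1/7 ✗
(4,5)1 4/6 ✓
(4,6)1 5/7 ✓
(4,7)2 1/4 ✗
(5,1)2 0/1 ✗
(5,2)1 1/3 ✗
(5,3)2 1/4 ✗
(5,4)1 3/5 ✓
(5,5)1 3/5 ✓
(5,6)2 1/5 ✗
(5,7)1 1/3 ✗
Unsatisfied: (1,4), (1,7), (2,2), (2,6), (4,4), (4,7), (5,1), (5,2), (5,3), (5,6), (5,7) — 11 in total.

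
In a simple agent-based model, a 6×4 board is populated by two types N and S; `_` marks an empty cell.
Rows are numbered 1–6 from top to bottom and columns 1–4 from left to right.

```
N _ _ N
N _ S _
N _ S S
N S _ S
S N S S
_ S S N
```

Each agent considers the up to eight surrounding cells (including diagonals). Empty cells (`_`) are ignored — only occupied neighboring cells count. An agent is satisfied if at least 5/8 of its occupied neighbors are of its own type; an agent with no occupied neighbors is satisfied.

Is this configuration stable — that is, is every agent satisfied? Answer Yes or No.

(1,1)N 1/1 satisfied
(1,4)N 0/1 not
(2,1)N 2/2 satisfied
(2,3)S 2/3 satisfied
(3,1)N 2/3 satisfied
(3,3)S 4/4 satisfied
(3,4)S 3/3 satisfied
(4,1)N 2/4 not
(4,2)S 3/6 not
(4,4)S 4/4 satisfied
(5,1)S 2/4 not
(5,2)N 1/6 not
(5,3)S 5/7 satisfied
(5,4)S 3/4 satisfied
(6,2)S 3/4 satisfied
(6,3)S 3/5 not
(6,4)N 0/3 not
For instance (1,4) has only 0/1 same-type neighbors, below 5/8.

No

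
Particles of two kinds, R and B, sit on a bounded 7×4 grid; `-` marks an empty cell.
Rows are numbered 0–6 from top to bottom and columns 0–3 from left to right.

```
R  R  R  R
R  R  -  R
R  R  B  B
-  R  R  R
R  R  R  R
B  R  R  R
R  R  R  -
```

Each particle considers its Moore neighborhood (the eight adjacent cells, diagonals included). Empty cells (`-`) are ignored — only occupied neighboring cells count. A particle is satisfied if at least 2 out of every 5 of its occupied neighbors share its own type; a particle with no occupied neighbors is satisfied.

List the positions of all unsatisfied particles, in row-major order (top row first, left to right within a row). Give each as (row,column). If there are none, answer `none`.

Row 0: (0,0)R 3/3 ok · (0,1)R 4/4 ok · (0,2)R 4/4 ok · (0,3)R 2/2 ok
Row 1: (1,0)R 5/5 ok · (1,1)R 6/7 ok · (1,3)R 2/4 ok
Row 2: (2,0)R 4/4 ok · (2,1)R 5/6 ok · (2,2)B 1/7 unhappy · (2,3)B 1/4 unhappy
Row 3: (3,1)R 6/7 ok · (3,2)R 6/8 ok · (3,3)R 3/5 ok
Row 4: (4,0)R 3/4 ok · (4,1)R 6/7 ok · (4,2)R 8/8 ok · (4,3)R 5/5 ok
Row 5: (5,0)B 0/5 unhappy · (5,1)R 7/8 ok · (5,2)R 7/7 ok · (5,3)R 4/4 ok
Row 6: (6,0)R 2/3 ok · (6,1)R 4/5 ok · (6,2)R 4/4 ok

(2,2), (2,3), (5,0)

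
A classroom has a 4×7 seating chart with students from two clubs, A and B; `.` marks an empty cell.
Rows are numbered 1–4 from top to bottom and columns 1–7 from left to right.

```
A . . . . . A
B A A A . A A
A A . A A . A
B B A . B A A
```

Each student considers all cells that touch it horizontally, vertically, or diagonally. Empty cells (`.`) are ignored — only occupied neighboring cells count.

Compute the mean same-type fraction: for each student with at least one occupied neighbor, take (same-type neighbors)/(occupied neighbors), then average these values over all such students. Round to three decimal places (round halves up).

0.677

Row 1: (1,1)A 1/2 · (1,7)A 2/2
Row 2: (2,1)B 0/4 · (2,2)A 4/5 · (2,3)A 4/4 · (2,4)A 3/3 · (2,6)A 4/4 · (2,7)A 3/3
Row 3: (3,1)A 2/5 · (3,2)A 4/7 · (3,4)A 4/5 · (3,5)A 4/5 · (3,7)A 4/4
Row 4: (4,1)B 1/3 · (4,2)B 1/4 · (4,3)A 2/3 · (4,5)B 0/3 · (4,6)A 3/4 · (4,7)A 2/2
Sum over 19 students: 1/2 + 2/2 + 0/4 + 4/5 + 4/4 + 3/3 + 4/4 + 3/3 + 2/5 + 4/7 + 4/5 + 4/5 + 4/4 + 1/3 + 1/4 + 2/3 + 0/3 + 3/4 + 2/2 = 901/70; mean = 901/70 ÷ 19 = 901/1330 = 0.677443… → 0.677.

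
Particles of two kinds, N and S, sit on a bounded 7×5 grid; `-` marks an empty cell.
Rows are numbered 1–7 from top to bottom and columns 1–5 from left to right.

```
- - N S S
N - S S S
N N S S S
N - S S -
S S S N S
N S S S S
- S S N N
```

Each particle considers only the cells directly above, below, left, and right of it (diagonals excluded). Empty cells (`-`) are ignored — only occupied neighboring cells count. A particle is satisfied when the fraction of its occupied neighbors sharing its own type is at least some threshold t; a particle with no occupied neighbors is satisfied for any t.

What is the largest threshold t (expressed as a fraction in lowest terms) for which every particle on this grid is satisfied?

0/1

(1,3)N 0/2
(1,4)S 2/3
(1,5)S 2/2
(2,1)N 1/1
(2,3)S 2/3
(2,4)S 4/4
(2,5)S 3/3
(3,1)N 3/3
(3,2)N 1/2
(3,3)S 3/4
(3,4)S 4/4
(3,5)S 2/2
(4,1)N 1/2
(4,3)S 3/3
(4,4)S 2/3
(5,1)S 1/3
(5,2)S 3/3
(5,3)S 3/4
(5,4)N 0/4
(5,5)S 1/2
(6,1)N 0/2
(6,2)S 3/4
(6,3)S 4/4
(6,4)S 2/4
(6,5)S 2/3
(7,2)S 2/2
(7,3)S 2/3
(7,4)N 1/3
(7,5)N 1/2
The smallest same-type fraction is 0/2 at (1,3), which reduces to 0/1. Any threshold above that leaves this particle unsatisfied.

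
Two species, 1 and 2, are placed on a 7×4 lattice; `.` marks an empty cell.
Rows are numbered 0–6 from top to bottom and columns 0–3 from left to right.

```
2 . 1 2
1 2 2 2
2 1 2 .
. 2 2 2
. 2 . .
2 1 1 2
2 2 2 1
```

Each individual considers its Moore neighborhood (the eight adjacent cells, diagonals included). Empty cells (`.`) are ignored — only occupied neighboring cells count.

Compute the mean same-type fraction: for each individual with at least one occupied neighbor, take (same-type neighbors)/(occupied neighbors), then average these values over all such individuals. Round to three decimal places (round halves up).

(0,0)2 1/2
(0,2)1 0/4
(0,3)2 2/3
(1,0)1 1/4
(1,1)2 4/7
(1,2)2 4/6
(1,3)2 3/4
(2,0)2 2/4
(2,1)1 1/7
(2,2)2 6/7
(3,1)2 4/5
(3,2)2 4/5
(3,3)2 2/2
(4,1)2 3/5
(5,0)2 3/4
(5,1)1 1/6
(5,2)1 2/6
(5,3)2 1/3
(6,0)2 2/3
(6,1)2 3/5
(6,2)2 2/5
(6,3)1 1/3
Sum over 22 individuals: 1/2 + 0/4 + 2/3 + 1/4 + 4/7 + 4/6 + 3/4 + 2/4 + 1/7 + 6/7 + 4/5 + 4/5 + 2/2 + 3/5 + 3/4 + 1/6 + 2/6 + 1/3 + 2/3 + 3/5 + 2/5 + 1/3 = 4909/420; mean = 4909/420 ÷ 22 = 4909/9240 = 0.531277… → 0.531.

0.531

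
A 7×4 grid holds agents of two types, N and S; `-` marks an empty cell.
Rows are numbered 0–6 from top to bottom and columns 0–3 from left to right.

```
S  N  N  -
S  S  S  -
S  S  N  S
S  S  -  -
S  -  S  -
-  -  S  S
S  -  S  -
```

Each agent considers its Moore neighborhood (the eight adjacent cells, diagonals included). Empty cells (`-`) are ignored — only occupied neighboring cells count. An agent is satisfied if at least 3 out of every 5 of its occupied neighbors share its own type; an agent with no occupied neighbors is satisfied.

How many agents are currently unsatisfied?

(0,0)S 2/3 satisfied
(0,1)N 1/5 not
(0,2)N 1/3 not
(1,0)S 4/5 satisfied
(1,1)S 5/8 satisfied
(1,2)S 3/6 not
(2,0)S 5/5 satisfied
(2,1)S 6/7 satisfied
(2,2)N 0/5 not
(2,3)S 1/2 not
(3,0)S 4/4 satisfied
(3,1)S 5/6 satisfied
(4,0)S 2/2 satisfied
(4,2)S 3/3 satisfied
(5,2)S 3/3 satisfied
(5,3)S 3/3 satisfied
(6,0)S 0/0 satisfied
(6,2)S 2/2 satisfied
Unsatisfied: (0,1), (0,2), (1,2), (2,2), (2,3) — 5 in total.

5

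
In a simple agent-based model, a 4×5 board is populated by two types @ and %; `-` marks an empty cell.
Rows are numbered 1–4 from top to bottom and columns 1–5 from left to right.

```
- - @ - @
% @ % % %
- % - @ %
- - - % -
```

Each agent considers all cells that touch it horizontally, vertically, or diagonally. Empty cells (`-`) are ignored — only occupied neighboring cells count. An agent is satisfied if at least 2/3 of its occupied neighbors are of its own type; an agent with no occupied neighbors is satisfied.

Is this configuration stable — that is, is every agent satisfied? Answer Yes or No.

No

Row 1: (1,3)@ 1/3 unhappy · (1,5)@ 0/2 unhappy
Row 2: (2,1)% 1/2 unhappy · (2,2)@ 1/4 unhappy · (2,3)% 2/5 unhappy · (2,4)% 3/6 unhappy · (2,5)% 2/4 unhappy
Row 3: (3,2)% 2/3 ok · (3,4)@ 0/5 unhappy · (3,5)% 3/4 ok
Row 4: (4,4)% 1/2 unhappy
For instance (1,3) has only 1/3 same-type neighbors, below 2/3.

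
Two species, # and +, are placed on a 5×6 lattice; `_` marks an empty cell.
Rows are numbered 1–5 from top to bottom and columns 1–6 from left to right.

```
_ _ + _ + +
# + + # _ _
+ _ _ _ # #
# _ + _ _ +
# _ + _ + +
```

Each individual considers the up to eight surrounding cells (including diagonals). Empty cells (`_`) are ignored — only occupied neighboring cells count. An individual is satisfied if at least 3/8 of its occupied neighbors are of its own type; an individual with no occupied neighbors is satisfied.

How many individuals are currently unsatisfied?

Row 1: (1,3)+ 2/3 satisfied · (1,5)+ 1/2 satisfied · (1,6)+ 1/1 satisfied
Row 2: (2,1)# 0/2 not · (2,2)+ 3/4 satisfied · (2,3)+ 2/3 satisfied · (2,4)# 1/4 not
Row 3: (3,1)+ 1/3 not · (3,5)# 2/3 satisfied · (3,6)# 1/2 satisfied
Row 4: (4,1)# 1/2 satisfied · (4,3)+ 1/1 satisfied · (4,6)+ 2/4 satisfied
Row 5: (5,1)# 1/1 satisfied · (5,3)+ 1/1 satisfied · (5,5)+ 2/2 satisfied · (5,6)+ 2/2 satisfied
Unsatisfied: (2,1), (2,4), (3,1) — 3 in total.

3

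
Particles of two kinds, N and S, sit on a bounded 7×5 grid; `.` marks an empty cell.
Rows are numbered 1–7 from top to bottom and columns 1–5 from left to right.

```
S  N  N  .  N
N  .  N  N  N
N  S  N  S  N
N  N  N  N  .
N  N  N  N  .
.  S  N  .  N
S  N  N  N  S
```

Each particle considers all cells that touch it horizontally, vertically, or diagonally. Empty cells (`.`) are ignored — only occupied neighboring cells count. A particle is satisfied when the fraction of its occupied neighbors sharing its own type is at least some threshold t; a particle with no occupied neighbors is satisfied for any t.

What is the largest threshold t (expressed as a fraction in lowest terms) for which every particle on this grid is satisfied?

0/1

(1,1)S 0/2
(1,2)N 3/4
(1,3)N 3/3
(1,5)N 2/2
(2,1)N 2/4
(2,3)N 4/6
(2,4)N 6/7
(2,5)N 3/4
(3,1)N 3/4
(3,2)S 0/7
(3,3)N 5/7
(3,4)S 0/7
(3,5)N 3/4
(4,1)N 4/5
(4,2)N 7/8
(4,3)N 6/8
(4,4)N 5/6
(5,1)N 3/4
(5,2)N 6/7
(5,3)N 6/7
(5,4)N 5/5
(6,2)S 1/7
(6,3)N 6/7
(6,5)N 2/3
(7,1)S 1/2
(7,2)N 2/4
(7,3)N 3/4
(7,4)N 3/4
(7,5)S 0/2
The smallest same-type fraction is 0/2 at (1,1), which reduces to 0/1. Any threshold above that leaves this particle unsatisfied.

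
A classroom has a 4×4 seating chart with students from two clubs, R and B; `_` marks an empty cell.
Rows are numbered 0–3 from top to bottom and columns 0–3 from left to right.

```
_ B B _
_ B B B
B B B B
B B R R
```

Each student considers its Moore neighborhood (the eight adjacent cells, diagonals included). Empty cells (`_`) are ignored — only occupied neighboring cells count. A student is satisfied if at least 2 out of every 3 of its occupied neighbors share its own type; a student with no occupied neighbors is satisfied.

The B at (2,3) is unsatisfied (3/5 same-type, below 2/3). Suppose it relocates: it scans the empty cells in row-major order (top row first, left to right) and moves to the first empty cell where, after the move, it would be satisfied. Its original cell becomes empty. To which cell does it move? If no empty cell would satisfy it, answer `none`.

Vacating (2,3). Empty cells in order:
  (0,0): 2/2 same-type → satisfied — stop here.

(0,0)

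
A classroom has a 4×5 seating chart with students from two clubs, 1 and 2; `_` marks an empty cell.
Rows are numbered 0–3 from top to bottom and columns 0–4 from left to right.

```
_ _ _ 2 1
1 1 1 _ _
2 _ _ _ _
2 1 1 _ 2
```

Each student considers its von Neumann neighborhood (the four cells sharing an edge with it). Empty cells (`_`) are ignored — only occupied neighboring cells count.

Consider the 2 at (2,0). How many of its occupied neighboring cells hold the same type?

1

Occupied neighbors of (2,0): (1,0)=1, (3,0)=2.
Same type (2): 1 of 2.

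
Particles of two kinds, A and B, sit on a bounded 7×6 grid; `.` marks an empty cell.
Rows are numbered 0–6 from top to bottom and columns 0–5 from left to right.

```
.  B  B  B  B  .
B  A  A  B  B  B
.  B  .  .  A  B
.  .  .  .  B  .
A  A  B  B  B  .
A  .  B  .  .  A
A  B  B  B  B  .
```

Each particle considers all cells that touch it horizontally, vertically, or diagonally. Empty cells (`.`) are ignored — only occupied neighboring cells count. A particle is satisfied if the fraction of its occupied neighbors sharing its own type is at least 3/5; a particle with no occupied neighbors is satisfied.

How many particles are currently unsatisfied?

(0,1)B 2/4 unhappy
(0,2)B 3/5 ok
(0,3)B 4/5 ok
(0,4)B 4/4 ok
(1,0)B 2/3 ok
(1,1)A 1/5 unhappy
(1,2)A 1/6 unhappy
(1,3)B 4/6 ok
(1,4)B 5/6 ok
(1,5)B 3/4 ok
(2,1)B 1/3 unhappy
(2,4)A 0/5 unhappy
(2,5)B 3/4 ok
(3,4)B 3/4 ok
(4,0)A 2/2 ok
(4,1)A 2/4 unhappy
(4,2)B 2/3 ok
(4,3)B 4/4 ok
(4,4)B 2/3 ok
(5,0)A 3/4 ok
(5,2)B 5/6 ok
(5,5)A 0/2 unhappy
(6,0)A 1/2 unhappy
(6,1)B 2/4 unhappy
(6,2)B 3/3 ok
(6,3)B 3/3 ok
(6,4)B 1/2 unhappy
Unsatisfied: (0,1), (1,1), (1,2), (2,1), (2,4), (4,1), (5,5), (6,0), (6,1), (6,4) — 10 in total.

10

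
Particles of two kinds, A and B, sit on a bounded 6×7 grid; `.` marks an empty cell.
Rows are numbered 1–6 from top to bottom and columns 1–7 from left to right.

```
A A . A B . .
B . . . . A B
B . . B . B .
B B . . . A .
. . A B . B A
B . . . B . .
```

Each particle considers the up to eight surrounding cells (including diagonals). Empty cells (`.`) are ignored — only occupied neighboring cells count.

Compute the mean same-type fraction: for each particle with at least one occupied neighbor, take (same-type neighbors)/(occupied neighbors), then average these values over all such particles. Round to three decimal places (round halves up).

(1,1)A 1/2
(1,2)A 1/2
(1,4)A 0/1
(1,5)B 0/2
(2,1)B 1/3
(2,6)A 0/3
(2,7)B 1/2
(3,1)B 3/3
(3,4)B — no occupied neighbors
(3,6)B 1/3
(4,1)B 2/2
(4,2)B 2/3
(4,6)A 1/3
(5,3)A 0/2
(5,4)B 1/2
(5,6)B 1/3
(5,7)A 1/2
(6,1)B — no occupied neighbors
(6,5)B 2/2
Sum over 17 particles: 1/2 + 1/2 + 0/1 + 0/2 + 1/3 + 0/3 + 1/2 + 3/3 + 1/3 + 2/2 + 2/3 + 1/3 + 0/2 + 1/2 + 1/3 + 1/2 + 2/2 = 15/2; mean = 15/2 ÷ 17 = 15/34 = 0.441176… → 0.441.

0.441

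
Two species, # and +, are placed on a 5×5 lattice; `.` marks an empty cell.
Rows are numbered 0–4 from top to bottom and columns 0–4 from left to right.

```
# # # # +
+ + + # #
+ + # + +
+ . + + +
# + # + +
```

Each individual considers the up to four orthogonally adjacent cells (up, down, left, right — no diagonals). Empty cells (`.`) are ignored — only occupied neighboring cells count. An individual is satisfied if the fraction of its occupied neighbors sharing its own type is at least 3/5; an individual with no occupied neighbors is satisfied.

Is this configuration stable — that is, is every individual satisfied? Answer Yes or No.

Row 0: (0,0)# 1/2 ✗ · (0,1)# 2/3 ✓ · (0,2)# 2/3 ✓ · (0,3)# 2/3 ✓ · (0,4)+ 0/2 ✗
Row 1: (1,0)+ 2/3 ✓ · (1,1)+ 3/4 ✓ · (1,2)+ 1/4 ✗ · (1,3)# 2/4 ✗ · (1,4)# 1/3 ✗
Row 2: (2,0)+ 3/3 ✓ · (2,1)+ 2/3 ✓ · (2,2)# 0/4 ✗ · (2,3)+ 2/4 ✗ · (2,4)+ 2/3 ✓
Row 3: (3,0)+ 1/2 ✗ · (3,2)+ 1/3 ✗ · (3,3)+ 4/4 ✓ · (3,4)+ 3/3 ✓
Row 4: (4,0)# 0/2 ✗ · (4,1)+ 0/2 ✗ · (4,2)# 0/3 ✗ · (4,3)+ 2/3 ✓ · (4,4)+ 2/2 ✓
For instance (0,0) has only 1/2 same-type neighbors, below 3/5.

No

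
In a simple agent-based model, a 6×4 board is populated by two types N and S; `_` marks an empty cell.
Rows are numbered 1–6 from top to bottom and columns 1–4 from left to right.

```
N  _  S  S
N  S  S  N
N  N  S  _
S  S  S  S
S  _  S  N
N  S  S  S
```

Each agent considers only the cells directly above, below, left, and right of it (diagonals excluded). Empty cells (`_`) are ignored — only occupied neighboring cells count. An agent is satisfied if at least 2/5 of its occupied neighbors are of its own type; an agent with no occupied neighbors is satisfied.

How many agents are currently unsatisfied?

(1,1)N 1/1 ok
(1,3)S 2/2 ok
(1,4)S 1/2 ok
(2,1)N 2/3 ok
(2,2)S 1/3 unhappy
(2,3)S 3/4 ok
(2,4)N 0/2 unhappy
(3,1)N 2/3 ok
(3,2)N 1/4 unhappy
(3,3)S 2/3 ok
(4,1)S 2/3 ok
(4,2)S 2/3 ok
(4,3)S 4/4 ok
(4,4)S 1/2 ok
(5,1)S 1/2 ok
(5,3)S 2/3 ok
(5,4)N 0/3 unhappy
(6,1)N 0/2 unhappy
(6,2)S 1/2 ok
(6,3)S 3/3 ok
(6,4)S 1/2 ok
Unsatisfied: (2,2), (2,4), (3,2), (5,4), (6,1) — 5 in total.

5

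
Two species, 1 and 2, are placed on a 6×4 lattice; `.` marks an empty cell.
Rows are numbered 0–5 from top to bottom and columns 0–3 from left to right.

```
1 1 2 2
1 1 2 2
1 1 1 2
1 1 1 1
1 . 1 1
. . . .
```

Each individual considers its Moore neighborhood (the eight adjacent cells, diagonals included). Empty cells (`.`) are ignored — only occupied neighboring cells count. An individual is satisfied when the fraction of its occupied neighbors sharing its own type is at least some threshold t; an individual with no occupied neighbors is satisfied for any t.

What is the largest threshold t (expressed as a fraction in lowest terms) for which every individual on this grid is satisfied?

(0,0)1 3/3
(0,1)1 3/5
(0,2)2 3/5
(0,3)2 3/3
(1,0)1 5/5
(1,1)1 6/8
(1,2)2 4/8
(1,3)2 4/5
(2,0)1 5/5
(2,1)1 7/8
(2,2)1 5/8
(2,3)2 2/5
(3,0)1 4/4
(3,1)1 7/7
(3,2)1 6/7
(3,3)1 4/5
(4,0)1 2/2
(4,2)1 4/4
(4,3)1 3/3
The smallest same-type fraction is 2/5 at (2,3), which reduces to 2/5. Any threshold above that leaves this individual unsatisfied.

2/5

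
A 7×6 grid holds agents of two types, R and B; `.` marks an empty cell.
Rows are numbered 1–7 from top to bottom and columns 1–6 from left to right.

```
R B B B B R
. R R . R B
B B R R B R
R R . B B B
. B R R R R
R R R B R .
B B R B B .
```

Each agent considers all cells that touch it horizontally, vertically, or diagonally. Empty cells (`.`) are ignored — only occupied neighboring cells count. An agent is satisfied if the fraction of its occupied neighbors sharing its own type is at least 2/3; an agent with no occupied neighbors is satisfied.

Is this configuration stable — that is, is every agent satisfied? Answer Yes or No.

No

(1,1)R 1/2 not
(1,2)B 1/4 not
(1,3)B 2/4 not
(1,4)B 2/4 not
(1,5)B 2/4 not
(1,6)R 1/3 not
(2,2)R 3/7 not
(2,3)R 3/7 not
(2,5)R 3/7 not
(2,6)B 2/5 not
(3,1)B 1/4 not
(3,2)B 1/6 not
(3,3)R 4/6 satisfied
(3,4)R 3/6 not
(3,5)B 4/7 not
(3,6)R 1/5 not
(4,1)R 1/4 not
(4,2)R 3/6 not
(4,4)B 2/7 not
(4,5)B 3/8 not
(4,6)B 2/5 not
(5,2)B 0/6 not
(5,3)R 4/7 not
(5,4)R 4/7 not
(5,5)R 3/7 not
(5,6)R 2/4 not
(6,1)R 1/4 not
(6,2)R 4/7 not
(6,3)R 4/8 not
(6,4)B 2/8 not
(6,5)R 3/6 not
(7,1)B 1/3 not
(7,2)B 1/5 not
(7,3)R 2/5 not
(7,4)B 2/5 not
(7,5)B 2/3 satisfied
For instance (1,1) has only 1/2 same-type neighbors, below 2/3.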